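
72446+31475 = 103921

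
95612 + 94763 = 190375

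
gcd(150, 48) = 6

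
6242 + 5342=11584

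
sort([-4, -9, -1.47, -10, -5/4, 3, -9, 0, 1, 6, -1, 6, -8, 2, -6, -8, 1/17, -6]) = [-10, -9, -9, -8, -8, -6, -6, -4, -1.47, -5/4, -1, 0, 1/17, 1, 2, 3, 6, 6]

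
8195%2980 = 2235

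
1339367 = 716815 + 622552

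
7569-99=7470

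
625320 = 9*69480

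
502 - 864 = -362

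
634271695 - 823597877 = -189326182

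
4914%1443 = 585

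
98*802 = 78596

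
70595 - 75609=-5014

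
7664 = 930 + 6734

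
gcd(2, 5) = 1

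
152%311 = 152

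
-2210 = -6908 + 4698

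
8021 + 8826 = 16847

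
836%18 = 8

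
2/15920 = 1/7960 ≈ 0.000126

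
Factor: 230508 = 2^2*3^2*19^1*337^1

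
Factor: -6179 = -1 * 37^1 * 167^1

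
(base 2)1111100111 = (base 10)999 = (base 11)829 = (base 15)469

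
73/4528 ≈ 0.0161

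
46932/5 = 9386 + 2/5 = 9386.40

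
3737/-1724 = -2 - 289/1724 ≈ -2.17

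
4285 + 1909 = 6194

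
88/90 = 44/45 ≈ 0.978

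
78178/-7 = -11168 - 2/7 ≈ -11168.29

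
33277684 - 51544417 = -18266733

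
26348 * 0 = 0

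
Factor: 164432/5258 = 2^3*11^(-1)*43^1 = 344/11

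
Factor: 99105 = 3^1*5^1*6607^1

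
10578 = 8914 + 1664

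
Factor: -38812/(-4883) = 2^2 * 19^(-1) * 31^1 * 257^(-1) * 313^1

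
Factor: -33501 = -1 * 3^1 * 13^1 * 859^1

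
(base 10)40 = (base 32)18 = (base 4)220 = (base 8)50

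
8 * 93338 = 746704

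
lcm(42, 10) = 210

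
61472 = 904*68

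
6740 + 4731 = 11471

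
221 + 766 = 987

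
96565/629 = 153+328/629 ≈ 153.52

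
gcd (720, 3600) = 720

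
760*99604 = 75699040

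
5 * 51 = 255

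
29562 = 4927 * 6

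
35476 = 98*362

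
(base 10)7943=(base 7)32105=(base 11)5a71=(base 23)f08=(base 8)17407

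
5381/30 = 179 + 11/30 ≈ 179.37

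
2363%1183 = 1180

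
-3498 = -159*22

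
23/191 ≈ 0.120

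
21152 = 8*2644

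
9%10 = 9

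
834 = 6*139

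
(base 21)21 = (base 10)43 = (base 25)1i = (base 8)53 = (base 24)1j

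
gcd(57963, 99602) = 1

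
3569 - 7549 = -3980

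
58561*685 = 40114285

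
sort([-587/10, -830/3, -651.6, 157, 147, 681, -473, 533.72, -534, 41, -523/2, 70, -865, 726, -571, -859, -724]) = [-865, -859, -724, -651.6, -571, -534, -473, -830/3, -523/2, -587/10, 41, 70, 147, 157, 533.72, 681, 726]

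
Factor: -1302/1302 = -1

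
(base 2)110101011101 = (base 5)102141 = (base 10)3421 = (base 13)1732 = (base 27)4ij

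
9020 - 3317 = 5703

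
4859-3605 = 1254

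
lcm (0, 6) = 0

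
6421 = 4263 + 2158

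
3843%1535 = 773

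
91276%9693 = 4039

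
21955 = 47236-25281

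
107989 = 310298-202309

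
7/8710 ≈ 0.000804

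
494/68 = 247/34 ≈ 7.26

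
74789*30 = 2243670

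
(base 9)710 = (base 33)hf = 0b1001000000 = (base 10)576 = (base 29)jp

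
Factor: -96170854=-1*2^1*13^1*271^1*13649^1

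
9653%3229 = 3195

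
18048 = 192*94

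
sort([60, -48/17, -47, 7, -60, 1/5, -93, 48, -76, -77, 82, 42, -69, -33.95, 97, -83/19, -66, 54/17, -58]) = [-93, -77, -76, -69, -66, -60, -58, -47, -33.95, -83/19, -48/17, 1/5, 54/17, 7, 42, 48, 60, 82, 97]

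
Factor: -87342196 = -1 * 2^2 * 1031^1 * 21179^1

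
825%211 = 192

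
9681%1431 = 1095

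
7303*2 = 14606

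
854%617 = 237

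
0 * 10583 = 0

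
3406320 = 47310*72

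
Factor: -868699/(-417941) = 13^1*19^1*3517^1*417941^(-1)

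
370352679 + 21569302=391921981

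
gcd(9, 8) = 1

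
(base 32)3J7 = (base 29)4B4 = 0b111001100111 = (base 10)3687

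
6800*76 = 516800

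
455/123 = 3 + 86/123 ≈ 3.70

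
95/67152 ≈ 0.00141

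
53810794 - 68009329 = -14198535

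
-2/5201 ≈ -0.000385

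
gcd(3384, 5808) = 24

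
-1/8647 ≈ -0.000116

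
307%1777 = 307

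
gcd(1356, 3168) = 12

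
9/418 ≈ 0.0215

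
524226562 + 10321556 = 534548118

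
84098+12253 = 96351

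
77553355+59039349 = 136592704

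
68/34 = 2 = 2.00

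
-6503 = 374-6877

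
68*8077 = 549236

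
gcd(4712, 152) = 152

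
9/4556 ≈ 0.00198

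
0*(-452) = 0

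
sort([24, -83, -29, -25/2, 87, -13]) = [-83, -29, -13, -25/2, 24, 87]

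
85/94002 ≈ 0.000904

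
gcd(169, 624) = 13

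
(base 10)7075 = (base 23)d8e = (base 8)15643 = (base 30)7pp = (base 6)52431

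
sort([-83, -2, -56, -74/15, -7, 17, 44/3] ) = [-83, -56, -7, -74/15, -2, 44/3, 17] 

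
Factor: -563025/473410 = -1 * 2^(-1) * 3^1 * 5^1 * 7^(-1) * 6763^(-1) * 7507^1 = -112605/94682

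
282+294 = 576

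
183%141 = 42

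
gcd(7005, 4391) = 1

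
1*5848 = 5848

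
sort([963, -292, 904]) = [-292, 904, 963]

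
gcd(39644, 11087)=1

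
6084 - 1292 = 4792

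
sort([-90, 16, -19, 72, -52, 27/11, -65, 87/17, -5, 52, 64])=[-90, -65, -52, -19, -5, 27/11, 87/17, 16, 52, 64, 72]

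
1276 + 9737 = 11013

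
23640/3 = 7880 = 7880.00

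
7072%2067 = 871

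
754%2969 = 754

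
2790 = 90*31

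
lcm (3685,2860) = 191620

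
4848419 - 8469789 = -3621370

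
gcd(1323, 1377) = 27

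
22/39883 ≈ 0.000552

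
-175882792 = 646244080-822126872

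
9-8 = 1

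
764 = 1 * 764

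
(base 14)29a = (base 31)h1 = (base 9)646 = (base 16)210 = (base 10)528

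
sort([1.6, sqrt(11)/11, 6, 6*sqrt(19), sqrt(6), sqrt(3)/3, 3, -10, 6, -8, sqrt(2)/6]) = [-10, -8, sqrt(2)/6, sqrt(11)/11, sqrt(3)/3, 1.6, sqrt(6), 3, 6, 6, 6*sqrt(19)]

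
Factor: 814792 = 2^3 * 11^1 * 47^1 * 197^1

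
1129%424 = 281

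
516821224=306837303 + 209983921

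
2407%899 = 609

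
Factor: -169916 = -1 * 2^2 * 107^1 * 397^1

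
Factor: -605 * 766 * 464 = -1 * 2^5 * 5^1 * 11^2 * 29^1 * 383^1 = -215031520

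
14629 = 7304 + 7325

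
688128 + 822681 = 1510809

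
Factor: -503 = -1 * 503^1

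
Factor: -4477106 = -1 * 2^1 * 331^1 * 6763^1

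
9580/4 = 2395 = 2395.00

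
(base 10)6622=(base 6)50354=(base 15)1e67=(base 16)19de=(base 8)14736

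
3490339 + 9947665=13438004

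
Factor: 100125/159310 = 2^(-1)*3^2*5^2*179^(-1) = 225/358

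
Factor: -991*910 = -1*2^1*5^1*7^1*13^1*991^1 = -901810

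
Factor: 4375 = 5^4*7^1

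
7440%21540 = 7440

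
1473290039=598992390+874297649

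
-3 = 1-4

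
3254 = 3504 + -250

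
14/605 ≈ 0.0231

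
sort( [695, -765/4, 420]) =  [-765/4, 420, 695]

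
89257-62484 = 26773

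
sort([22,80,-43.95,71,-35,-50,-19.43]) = [-50,-43.95,-35,-19.43,22,71,80]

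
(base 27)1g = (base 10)43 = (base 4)223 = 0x2b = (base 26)1h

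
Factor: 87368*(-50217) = -1*2^3*3^1*19^1*67^1*163^1*881^1 = -4387358856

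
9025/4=2256 + 1/4=2256.25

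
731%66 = 5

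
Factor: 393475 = 5^2*15739^1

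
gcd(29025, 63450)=675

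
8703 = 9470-767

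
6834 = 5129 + 1705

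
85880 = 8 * 10735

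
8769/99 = 88+19/33 ≈ 88.58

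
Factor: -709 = -1*709^1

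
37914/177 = 214 + 12/59 ≈ 214.20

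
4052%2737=1315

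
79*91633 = 7239007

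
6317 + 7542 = 13859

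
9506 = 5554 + 3952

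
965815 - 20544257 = -19578442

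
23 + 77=100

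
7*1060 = 7420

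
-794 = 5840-6634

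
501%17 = 8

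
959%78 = 23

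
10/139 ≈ 0.0719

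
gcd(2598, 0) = 2598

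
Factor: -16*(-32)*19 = 2^9*19^1 = 9728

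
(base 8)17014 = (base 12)4550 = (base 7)31266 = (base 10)7692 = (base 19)125g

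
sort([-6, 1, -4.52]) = [-6, -4.52, 1]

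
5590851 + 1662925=7253776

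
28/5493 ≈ 0.00510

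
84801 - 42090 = 42711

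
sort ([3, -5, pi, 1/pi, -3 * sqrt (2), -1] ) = [-5, -3 * sqrt (2), -1, 1/pi, 3, pi] 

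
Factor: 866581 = 866581^1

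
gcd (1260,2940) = 420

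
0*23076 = 0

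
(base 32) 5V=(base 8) 277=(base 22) 8F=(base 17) B4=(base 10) 191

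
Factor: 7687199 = 13^1*103^1*5741^1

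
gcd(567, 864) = 27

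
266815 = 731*365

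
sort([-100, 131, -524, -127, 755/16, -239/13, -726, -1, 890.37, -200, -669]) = [-726, -669, -524, -200, -127, -100, -239/13, -1, 755/16, 131, 890.37]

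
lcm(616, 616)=616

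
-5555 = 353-5908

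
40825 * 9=367425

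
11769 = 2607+9162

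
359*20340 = 7302060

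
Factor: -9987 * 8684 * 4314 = -1 * 2^3 * 3^2 * 13^1 * 167^1 * 719^1 * 3329^1 = -374140743912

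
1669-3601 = -1932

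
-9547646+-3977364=-13525010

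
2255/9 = 250 + 5/9 ≈ 250.56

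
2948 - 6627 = -3679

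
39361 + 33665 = 73026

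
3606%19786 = 3606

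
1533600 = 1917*800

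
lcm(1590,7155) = 14310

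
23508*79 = 1857132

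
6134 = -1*(-6134)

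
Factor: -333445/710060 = -1 * 2^(-2) * 7^2 * 13^(-1) * 1361^1 * 2731^(-1) = -66689/142012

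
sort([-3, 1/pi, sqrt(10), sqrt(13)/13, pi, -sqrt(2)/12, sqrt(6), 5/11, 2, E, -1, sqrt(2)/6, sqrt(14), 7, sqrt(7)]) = [-3, -1, -sqrt(2)/12, sqrt(2)/6, sqrt(13)/13, 1/pi, 5/11, 2, sqrt(6), sqrt(7), E, pi, sqrt(10), sqrt(14), 7]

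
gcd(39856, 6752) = 16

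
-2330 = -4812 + 2482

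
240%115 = 10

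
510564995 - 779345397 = -268780402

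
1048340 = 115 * 9116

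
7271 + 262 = 7533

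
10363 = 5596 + 4767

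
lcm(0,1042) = 0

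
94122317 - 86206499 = 7915818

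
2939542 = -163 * (-18034)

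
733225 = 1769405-1036180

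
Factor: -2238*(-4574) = 2^2*3^1*373^1*2287^1 = 10236612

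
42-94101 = -94059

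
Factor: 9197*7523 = 17^1*541^1*7523^1 = 69189031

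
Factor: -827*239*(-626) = 2^1*239^1*313^1*827^1 = 123730778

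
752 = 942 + -190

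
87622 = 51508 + 36114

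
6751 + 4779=11530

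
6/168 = 1/28 ≈ 0.0357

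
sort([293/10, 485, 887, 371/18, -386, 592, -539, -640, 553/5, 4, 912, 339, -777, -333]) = [-777, -640, -539, -386, -333, 4, 371/18, 293/10, 553/5, 339, 485, 592, 887, 912]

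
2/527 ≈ 0.00380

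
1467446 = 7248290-5780844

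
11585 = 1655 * 7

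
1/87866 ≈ 0.0000114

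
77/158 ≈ 0.487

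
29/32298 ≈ 0.000898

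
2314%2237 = 77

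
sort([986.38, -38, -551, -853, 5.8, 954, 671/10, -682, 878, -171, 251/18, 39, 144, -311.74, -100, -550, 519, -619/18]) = [-853, -682, -551, -550, -311.74, -171, -100, -38, -619/18, 5.8, 251/18, 39, 671/10, 144, 519, 878, 954, 986.38]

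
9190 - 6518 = 2672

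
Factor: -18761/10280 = -1 * 2^(-3) * 5^(-1) * 73^1 = -73/40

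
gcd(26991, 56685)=3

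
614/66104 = 307/33052 ≈ 0.00929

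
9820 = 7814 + 2006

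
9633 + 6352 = 15985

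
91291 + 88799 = 180090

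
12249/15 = 4083/5 = 816.60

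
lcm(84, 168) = 168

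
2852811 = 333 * 8567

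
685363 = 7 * 97909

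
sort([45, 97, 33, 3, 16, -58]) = [-58, 3, 16, 33, 45, 97]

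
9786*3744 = 36638784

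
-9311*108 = -1005588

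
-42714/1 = -42714 = -42714.00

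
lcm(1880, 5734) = 114680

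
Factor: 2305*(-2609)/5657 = -1*5^1*461^1*2609^1*5657^ (-1) = -6013745/5657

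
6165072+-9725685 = -3560613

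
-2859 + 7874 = 5015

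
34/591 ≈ 0.0575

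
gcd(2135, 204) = 1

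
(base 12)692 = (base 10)974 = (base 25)1do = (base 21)248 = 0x3ce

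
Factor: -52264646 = -1*2^1*7^1*37^1*163^1*619^1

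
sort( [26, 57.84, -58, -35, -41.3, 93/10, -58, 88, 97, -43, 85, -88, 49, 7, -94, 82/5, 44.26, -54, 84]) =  [-94, -88, -58, -58, -54, -43, -41.3, -35, 7, 93/10, 82/5, 26, 44.26, 49, 57.84, 84, 85, 88, 97]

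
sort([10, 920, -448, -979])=[-979, -448, 10, 920]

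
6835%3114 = 607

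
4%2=0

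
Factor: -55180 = -1*2^2*5^1*31^1*89^1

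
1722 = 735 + 987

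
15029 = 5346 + 9683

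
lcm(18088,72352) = 72352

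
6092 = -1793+7885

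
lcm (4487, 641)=4487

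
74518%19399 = 16321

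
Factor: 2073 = 3^1 * 691^1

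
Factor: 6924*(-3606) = -1*2^3*3^2*577^1*601^1 = -24967944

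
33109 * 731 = 24202679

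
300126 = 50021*6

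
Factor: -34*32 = -1*2^6*17^1 = -1088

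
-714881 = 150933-865814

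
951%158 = 3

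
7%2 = 1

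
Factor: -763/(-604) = 2^(-2) * 7^1 * 109^1 * 151^(-1)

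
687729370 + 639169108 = 1326898478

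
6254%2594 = 1066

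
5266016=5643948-377932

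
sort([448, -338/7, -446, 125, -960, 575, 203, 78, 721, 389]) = [-960, -446, -338/7, 78, 125, 203, 389, 448, 575, 721]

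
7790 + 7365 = 15155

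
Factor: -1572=-1 * 2^2 * 3^1 * 131^1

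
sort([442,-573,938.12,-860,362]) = [-860,-573,362,442,938.12]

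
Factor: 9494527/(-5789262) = -1 * 2^(-1) * 3^(-1) * 7^1 * 19^(-1) * 43^(-1) * 859^1 * 1181^(-1) * 1579^1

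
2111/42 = 50 + 11/42 ≈ 50.26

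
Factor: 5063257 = 67^1*75571^1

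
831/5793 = 277/1931 ≈ 0.143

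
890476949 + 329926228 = 1220403177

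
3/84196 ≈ 0.0000356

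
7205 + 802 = 8007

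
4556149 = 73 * 62413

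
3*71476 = 214428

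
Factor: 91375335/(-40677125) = -1*3^2*5^(-2)*41^(-1)*7937^(-1)*2030563^1 = -18275067/8135425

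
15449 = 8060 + 7389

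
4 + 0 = 4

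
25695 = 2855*9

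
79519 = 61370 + 18149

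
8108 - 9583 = -1475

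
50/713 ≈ 0.0701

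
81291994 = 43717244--37574750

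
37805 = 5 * 7561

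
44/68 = 11/17 ≈ 0.647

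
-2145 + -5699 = -7844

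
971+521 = 1492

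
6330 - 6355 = -25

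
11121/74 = 150 + 21/74 ≈ 150.28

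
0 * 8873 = 0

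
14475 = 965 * 15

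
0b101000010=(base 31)ac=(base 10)322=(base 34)9g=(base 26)ca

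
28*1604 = 44912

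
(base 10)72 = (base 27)2i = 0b1001000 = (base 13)57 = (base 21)39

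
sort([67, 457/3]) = [67, 457/3]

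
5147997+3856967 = 9004964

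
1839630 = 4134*445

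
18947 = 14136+4811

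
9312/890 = 4656/445≈10.46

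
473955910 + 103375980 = 577331890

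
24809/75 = 330 + 59/75 ≈ 330.79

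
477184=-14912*(-32)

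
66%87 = 66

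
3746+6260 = 10006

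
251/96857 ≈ 0.00259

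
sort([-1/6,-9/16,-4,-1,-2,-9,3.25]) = [-9,-4,-2,-1,-9/16,-1/6,3.25]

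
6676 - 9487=-2811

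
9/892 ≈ 0.0101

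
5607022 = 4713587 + 893435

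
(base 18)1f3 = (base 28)l9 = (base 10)597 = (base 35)h2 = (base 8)1125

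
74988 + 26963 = 101951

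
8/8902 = 4/4451 ≈ 0.000899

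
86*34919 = 3003034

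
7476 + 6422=13898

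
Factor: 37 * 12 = 2^2 * 3^1 * 37^1 = 444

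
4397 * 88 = 386936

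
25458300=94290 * 270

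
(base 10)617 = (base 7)1541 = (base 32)j9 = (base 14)321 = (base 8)1151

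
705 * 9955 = 7018275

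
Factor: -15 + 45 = 2^1*3^1*5^1 = 30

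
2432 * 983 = 2390656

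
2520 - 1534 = 986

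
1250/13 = 96 + 2/13 ≈ 96.15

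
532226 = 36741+495485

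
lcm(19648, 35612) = 569792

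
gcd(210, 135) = 15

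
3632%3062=570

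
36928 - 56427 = -19499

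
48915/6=16305/2=8152.50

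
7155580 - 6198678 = 956902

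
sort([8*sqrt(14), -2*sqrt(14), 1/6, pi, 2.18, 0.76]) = [-2*sqrt(14), 1/6, 0.76, 2.18, pi, 8*sqrt(14)]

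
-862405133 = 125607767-988012900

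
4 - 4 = 0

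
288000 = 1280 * 225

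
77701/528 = 147 + 85/528 ≈ 147.16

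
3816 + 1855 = 5671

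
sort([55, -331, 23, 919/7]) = [-331, 23, 55, 919/7]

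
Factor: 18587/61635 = 3^(-1) * 5^(-1) * 7^(-1) * 587^(-1) * 18587^1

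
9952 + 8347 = 18299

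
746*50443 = 37630478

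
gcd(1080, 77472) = 72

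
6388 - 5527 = 861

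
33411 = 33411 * 1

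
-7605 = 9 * (-845)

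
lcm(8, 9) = 72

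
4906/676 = 7 + 87/338 ≈ 7.26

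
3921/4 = 980 + 1/4 = 980.25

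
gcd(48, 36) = 12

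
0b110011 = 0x33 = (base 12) 43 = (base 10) 51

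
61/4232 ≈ 0.0144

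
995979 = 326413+669566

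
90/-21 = -30/7 ≈ -4.29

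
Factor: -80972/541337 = -1*2^2*31^1*829^(-1) = -124/829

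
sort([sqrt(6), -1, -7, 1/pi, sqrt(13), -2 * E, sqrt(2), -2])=[-7, -2 * E, -2, -1, 1/pi, sqrt(2), sqrt(6), sqrt(13)]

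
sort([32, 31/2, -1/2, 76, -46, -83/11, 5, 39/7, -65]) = [-65, -46, -83/11, -1/2, 5, 39/7, 31/2, 32, 76]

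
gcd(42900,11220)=660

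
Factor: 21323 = 21323^1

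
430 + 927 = 1357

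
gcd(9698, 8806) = 2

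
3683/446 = 8 + 115/446 ≈ 8.26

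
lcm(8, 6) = 24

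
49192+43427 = 92619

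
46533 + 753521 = 800054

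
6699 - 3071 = 3628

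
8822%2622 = 956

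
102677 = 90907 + 11770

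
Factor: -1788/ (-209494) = 2^1*3^1*19^ (-1)*37^ (-1) = 6/703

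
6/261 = 2/87 ≈ 0.0230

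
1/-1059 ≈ -0.000944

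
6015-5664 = 351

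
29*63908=1853332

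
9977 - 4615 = 5362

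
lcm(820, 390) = 31980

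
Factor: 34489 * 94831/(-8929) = -1 * 7^1 * 11^1 * 13^1 * 37^1 * 233^1 * 379^1 * 8929^(-1) = -3270626359/8929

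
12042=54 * 223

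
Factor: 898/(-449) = -1*2^1 = -2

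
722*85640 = 61832080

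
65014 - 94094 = -29080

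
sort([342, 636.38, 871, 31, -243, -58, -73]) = [-243, -73, -58, 31, 342, 636.38, 871]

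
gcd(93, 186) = 93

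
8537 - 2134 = 6403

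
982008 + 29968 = 1011976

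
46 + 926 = 972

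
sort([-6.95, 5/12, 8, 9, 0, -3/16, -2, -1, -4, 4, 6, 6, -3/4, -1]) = [-6.95, -4, -2, -1, -1, -3/4, -3/16, 0, 5/12, 4, 6, 6, 8, 9]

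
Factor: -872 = -1*2^3*109^1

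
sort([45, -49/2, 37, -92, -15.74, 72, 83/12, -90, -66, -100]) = [-100, -92, -90, -66, -49/2, -15.74, 83/12, 37, 45, 72]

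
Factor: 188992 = 2^6*2953^1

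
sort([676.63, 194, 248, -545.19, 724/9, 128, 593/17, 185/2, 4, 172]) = [-545.19, 4, 593/17, 724/9, 185/2, 128, 172, 194, 248, 676.63]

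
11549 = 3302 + 8247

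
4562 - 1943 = 2619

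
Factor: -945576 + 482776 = -1*2^4*5^2*13^1*89^1 = -462800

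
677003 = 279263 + 397740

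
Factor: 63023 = 19^1 * 31^1 * 107^1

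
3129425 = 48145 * 65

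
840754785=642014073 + 198740712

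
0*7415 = 0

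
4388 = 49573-45185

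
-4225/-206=20+105/206 ≈ 20.51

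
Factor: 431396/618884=7^1 * 23^ (-1) * 31^ (-1) * 71^1=497/713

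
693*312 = 216216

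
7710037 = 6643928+1066109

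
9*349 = 3141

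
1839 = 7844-6005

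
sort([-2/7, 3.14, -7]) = [-7, -2/7, 3.14]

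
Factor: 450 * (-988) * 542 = -1 * 2^4 * 3^2 * 5^2 * 13^1 * 19^1 * 271^1 = -240973200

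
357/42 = 17/2 = 8.50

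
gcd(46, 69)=23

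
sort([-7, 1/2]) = [-7, 1/2]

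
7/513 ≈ 0.0136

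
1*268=268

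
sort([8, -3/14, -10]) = [-10, -3/14, 8]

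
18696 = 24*779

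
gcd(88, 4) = 4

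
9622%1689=1177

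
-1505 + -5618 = -7123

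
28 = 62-34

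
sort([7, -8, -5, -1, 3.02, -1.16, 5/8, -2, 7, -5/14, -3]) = [-8, -5, -3, -2, -1.16, -1, -5/14, 5/8, 3.02, 7, 7]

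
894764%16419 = 8138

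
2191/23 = 95 + 6/23 ≈ 95.26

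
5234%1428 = 950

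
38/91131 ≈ 0.000417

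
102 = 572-470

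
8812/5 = 1762 + 2/5 = 1762.40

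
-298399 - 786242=-1084641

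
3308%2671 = 637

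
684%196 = 96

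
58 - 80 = -22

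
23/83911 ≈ 0.000274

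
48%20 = 8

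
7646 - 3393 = 4253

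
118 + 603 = 721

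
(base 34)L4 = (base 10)718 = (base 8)1316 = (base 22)1AE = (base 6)3154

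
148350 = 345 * 430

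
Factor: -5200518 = -1 * 2^1 * 3^1 * 599^1 * 1447^1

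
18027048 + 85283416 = 103310464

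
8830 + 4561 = 13391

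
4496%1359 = 419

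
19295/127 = 151 + 118/127≈151.93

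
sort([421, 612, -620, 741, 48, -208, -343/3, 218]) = [-620, -208, -343/3, 48, 218, 421, 612, 741]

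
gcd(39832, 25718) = 2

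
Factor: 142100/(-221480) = -1 * 2^(-1) * 5^1 * 29^1 * 113^(-1) = -145/226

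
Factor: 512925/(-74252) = -1*2^(-2)*3^1*5^2*7^1*19^(-1) = -525/76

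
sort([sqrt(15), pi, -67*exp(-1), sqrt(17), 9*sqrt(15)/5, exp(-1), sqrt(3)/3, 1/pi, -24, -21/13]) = [-67*exp(-1), -24, -21/13, 1/pi, exp(-1), sqrt(3)/3, pi, sqrt(15), sqrt(17), 9*sqrt(15)/5]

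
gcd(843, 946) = 1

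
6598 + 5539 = 12137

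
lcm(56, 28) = 56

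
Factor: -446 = -1*2^1*223^1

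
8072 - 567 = 7505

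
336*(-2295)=-771120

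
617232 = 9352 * 66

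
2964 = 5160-2196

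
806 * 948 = 764088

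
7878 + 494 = 8372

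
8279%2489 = 812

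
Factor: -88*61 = -1*2^3*11^1*61^1 = -5368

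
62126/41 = 1515 + 11/41 ≈ 1515.27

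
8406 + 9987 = 18393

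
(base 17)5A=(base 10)95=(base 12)7B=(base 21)4B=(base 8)137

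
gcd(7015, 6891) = 1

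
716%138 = 26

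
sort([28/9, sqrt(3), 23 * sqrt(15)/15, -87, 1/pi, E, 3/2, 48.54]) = [-87, 1/pi, 3/2, sqrt(3), E, 28/9, 23 * sqrt(15)/15, 48.54]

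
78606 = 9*8734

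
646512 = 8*80814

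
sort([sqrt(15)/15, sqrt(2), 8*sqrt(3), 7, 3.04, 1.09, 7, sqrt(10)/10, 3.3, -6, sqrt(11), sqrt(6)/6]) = [-6, sqrt(15)/15, sqrt(10)/10, sqrt(6)/6, 1.09, sqrt(2), 3.04, 3.3, sqrt(11), 7, 7, 8*sqrt(3)]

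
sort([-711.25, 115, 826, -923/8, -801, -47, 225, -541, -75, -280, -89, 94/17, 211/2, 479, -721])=[-801, -721, -711.25, -541, -280, -923/8, -89, -75, -47, 94/17, 211/2, 115, 225, 479, 826]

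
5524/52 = 1381/13 ≈ 106.23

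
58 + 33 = 91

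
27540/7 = 3934 + 2/7 ≈ 3934.29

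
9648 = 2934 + 6714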